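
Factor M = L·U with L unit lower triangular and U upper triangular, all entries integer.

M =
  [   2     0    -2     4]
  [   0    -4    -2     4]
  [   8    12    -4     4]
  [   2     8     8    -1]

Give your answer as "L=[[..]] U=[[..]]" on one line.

  R1 -= 0·R0 → [0,-4,-2,4]
  R2 -= 4·R0 → [0,12,4,-12]
  R3 -= 1·R0 → [0,8,10,-5]
  R2 -= -3·R1 → [0,0,-2,0]
  R3 -= -2·R1 → [0,0,6,3]
  R3 -= -3·R2 → [0,0,0,3]

L=[[1,0,0,0],[0,1,0,0],[4,-3,1,0],[1,-2,-3,1]] U=[[2,0,-2,4],[0,-4,-2,4],[0,0,-2,0],[0,0,0,3]]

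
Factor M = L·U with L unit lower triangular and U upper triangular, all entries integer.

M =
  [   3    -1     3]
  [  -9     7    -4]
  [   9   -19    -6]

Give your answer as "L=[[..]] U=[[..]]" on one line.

  r1 -= -3·r0 → [0,4,5]
  r2 -= 3·r0 → [0,-16,-15]
  r2 -= -4·r1 → [0,0,5]

L=[[1,0,0],[-3,1,0],[3,-4,1]] U=[[3,-1,3],[0,4,5],[0,0,5]]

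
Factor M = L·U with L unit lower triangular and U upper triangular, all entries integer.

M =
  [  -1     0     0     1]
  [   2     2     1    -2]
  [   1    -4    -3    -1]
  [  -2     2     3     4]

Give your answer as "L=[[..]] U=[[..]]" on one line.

  R1 -= -2·R0 → [0,2,1,0]
  R2 -= -1·R0 → [0,-4,-3,0]
  R3 -= 2·R0 → [0,2,3,2]
  R2 -= -2·R1 → [0,0,-1,0]
  R3 -= 1·R1 → [0,0,2,2]
  R3 -= -2·R2 → [0,0,0,2]

L=[[1,0,0,0],[-2,1,0,0],[-1,-2,1,0],[2,1,-2,1]] U=[[-1,0,0,1],[0,2,1,0],[0,0,-1,0],[0,0,0,2]]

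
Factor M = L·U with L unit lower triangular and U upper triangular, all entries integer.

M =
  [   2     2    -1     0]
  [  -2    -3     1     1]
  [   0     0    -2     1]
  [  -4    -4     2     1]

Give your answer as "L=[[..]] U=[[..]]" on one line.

L=[[1,0,0,0],[-1,1,0,0],[0,0,1,0],[-2,0,0,1]] U=[[2,2,-1,0],[0,-1,0,1],[0,0,-2,1],[0,0,0,1]]

  r1 -= -1·r0 → [0,-1,0,1]
  r2 -= 0·r0 → [0,0,-2,1]
  r3 -= -2·r0 → [0,0,0,1]
  r2 -= 0·r1 → [0,0,-2,1]
  r3 -= 0·r1 → [0,0,0,1]
  r3 -= 0·r2 → [0,0,0,1]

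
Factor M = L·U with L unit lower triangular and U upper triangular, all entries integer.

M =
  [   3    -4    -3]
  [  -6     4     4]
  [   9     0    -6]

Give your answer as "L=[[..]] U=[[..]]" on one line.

L=[[1,0,0],[-2,1,0],[3,-3,1]] U=[[3,-4,-3],[0,-4,-2],[0,0,-3]]

  row1 -= -2·row0 → [0,-4,-2]
  row2 -= 3·row0 → [0,12,3]
  row2 -= -3·row1 → [0,0,-3]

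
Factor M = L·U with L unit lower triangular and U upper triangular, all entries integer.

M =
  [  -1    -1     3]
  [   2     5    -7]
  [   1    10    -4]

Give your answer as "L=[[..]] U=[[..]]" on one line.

L=[[1,0,0],[-2,1,0],[-1,3,1]] U=[[-1,-1,3],[0,3,-1],[0,0,2]]

  r1 -= -2·r0 → [0,3,-1]
  r2 -= -1·r0 → [0,9,-1]
  r2 -= 3·r1 → [0,0,2]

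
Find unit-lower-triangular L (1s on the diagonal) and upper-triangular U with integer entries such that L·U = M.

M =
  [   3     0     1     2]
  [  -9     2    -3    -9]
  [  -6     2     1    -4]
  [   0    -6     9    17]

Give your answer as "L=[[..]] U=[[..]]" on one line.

L=[[1,0,0,0],[-3,1,0,0],[-2,1,1,0],[0,-3,3,1]] U=[[3,0,1,2],[0,2,0,-3],[0,0,3,3],[0,0,0,-1]]

  r1 -= -3·r0 → [0,2,0,-3]
  r2 -= -2·r0 → [0,2,3,0]
  r3 -= 0·r0 → [0,-6,9,17]
  r2 -= 1·r1 → [0,0,3,3]
  r3 -= -3·r1 → [0,0,9,8]
  r3 -= 3·r2 → [0,0,0,-1]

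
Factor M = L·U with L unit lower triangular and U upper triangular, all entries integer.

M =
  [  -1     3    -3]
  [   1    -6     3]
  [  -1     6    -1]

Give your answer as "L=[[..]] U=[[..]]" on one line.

  r1 -= -1·r0 → [0,-3,0]
  r2 -= 1·r0 → [0,3,2]
  r2 -= -1·r1 → [0,0,2]

L=[[1,0,0],[-1,1,0],[1,-1,1]] U=[[-1,3,-3],[0,-3,0],[0,0,2]]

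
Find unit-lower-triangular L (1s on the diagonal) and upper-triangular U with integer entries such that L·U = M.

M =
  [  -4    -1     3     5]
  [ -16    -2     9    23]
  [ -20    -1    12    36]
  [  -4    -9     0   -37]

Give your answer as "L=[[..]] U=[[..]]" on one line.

L=[[1,0,0,0],[4,1,0,0],[5,2,1,0],[1,-4,-5,1]] U=[[-4,-1,3,5],[0,2,-3,3],[0,0,3,5],[0,0,0,-5]]

  R1 -= 4·R0 → [0,2,-3,3]
  R2 -= 5·R0 → [0,4,-3,11]
  R3 -= 1·R0 → [0,-8,-3,-42]
  R2 -= 2·R1 → [0,0,3,5]
  R3 -= -4·R1 → [0,0,-15,-30]
  R3 -= -5·R2 → [0,0,0,-5]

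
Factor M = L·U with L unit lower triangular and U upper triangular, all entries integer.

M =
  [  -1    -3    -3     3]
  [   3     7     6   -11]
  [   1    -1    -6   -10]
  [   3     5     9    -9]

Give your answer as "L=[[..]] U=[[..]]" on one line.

  r1 -= -3·r0 → [0,-2,-3,-2]
  r2 -= -1·r0 → [0,-4,-9,-7]
  r3 -= -3·r0 → [0,-4,0,0]
  r2 -= 2·r1 → [0,0,-3,-3]
  r3 -= 2·r1 → [0,0,6,4]
  r3 -= -2·r2 → [0,0,0,-2]

L=[[1,0,0,0],[-3,1,0,0],[-1,2,1,0],[-3,2,-2,1]] U=[[-1,-3,-3,3],[0,-2,-3,-2],[0,0,-3,-3],[0,0,0,-2]]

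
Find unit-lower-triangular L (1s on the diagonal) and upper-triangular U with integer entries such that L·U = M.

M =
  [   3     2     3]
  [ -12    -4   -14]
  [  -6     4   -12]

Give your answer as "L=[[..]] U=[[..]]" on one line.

  row1 -= -4·row0 → [0,4,-2]
  row2 -= -2·row0 → [0,8,-6]
  row2 -= 2·row1 → [0,0,-2]

L=[[1,0,0],[-4,1,0],[-2,2,1]] U=[[3,2,3],[0,4,-2],[0,0,-2]]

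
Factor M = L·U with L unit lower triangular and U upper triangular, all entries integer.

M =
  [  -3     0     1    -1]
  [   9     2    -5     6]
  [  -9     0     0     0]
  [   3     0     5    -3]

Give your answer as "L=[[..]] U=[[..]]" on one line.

  r1 -= -3·r0 → [0,2,-2,3]
  r2 -= 3·r0 → [0,0,-3,3]
  r3 -= -1·r0 → [0,0,6,-4]
  r2 -= 0·r1 → [0,0,-3,3]
  r3 -= 0·r1 → [0,0,6,-4]
  r3 -= -2·r2 → [0,0,0,2]

L=[[1,0,0,0],[-3,1,0,0],[3,0,1,0],[-1,0,-2,1]] U=[[-3,0,1,-1],[0,2,-2,3],[0,0,-3,3],[0,0,0,2]]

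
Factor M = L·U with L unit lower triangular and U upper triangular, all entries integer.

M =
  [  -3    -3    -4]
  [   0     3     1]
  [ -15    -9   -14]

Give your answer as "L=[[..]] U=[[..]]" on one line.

L=[[1,0,0],[0,1,0],[5,2,1]] U=[[-3,-3,-4],[0,3,1],[0,0,4]]

  r1 -= 0·r0 → [0,3,1]
  r2 -= 5·r0 → [0,6,6]
  r2 -= 2·r1 → [0,0,4]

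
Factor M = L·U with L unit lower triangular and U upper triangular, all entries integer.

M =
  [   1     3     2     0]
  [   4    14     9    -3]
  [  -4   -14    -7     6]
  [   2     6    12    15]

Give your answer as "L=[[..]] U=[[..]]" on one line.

  R1 -= 4·R0 → [0,2,1,-3]
  R2 -= -4·R0 → [0,-2,1,6]
  R3 -= 2·R0 → [0,0,8,15]
  R2 -= -1·R1 → [0,0,2,3]
  R3 -= 0·R1 → [0,0,8,15]
  R3 -= 4·R2 → [0,0,0,3]

L=[[1,0,0,0],[4,1,0,0],[-4,-1,1,0],[2,0,4,1]] U=[[1,3,2,0],[0,2,1,-3],[0,0,2,3],[0,0,0,3]]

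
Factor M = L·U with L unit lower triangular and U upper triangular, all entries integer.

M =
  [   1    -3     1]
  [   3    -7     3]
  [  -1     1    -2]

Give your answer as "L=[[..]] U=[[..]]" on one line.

L=[[1,0,0],[3,1,0],[-1,-1,1]] U=[[1,-3,1],[0,2,0],[0,0,-1]]

  R1 -= 3·R0 → [0,2,0]
  R2 -= -1·R0 → [0,-2,-1]
  R2 -= -1·R1 → [0,0,-1]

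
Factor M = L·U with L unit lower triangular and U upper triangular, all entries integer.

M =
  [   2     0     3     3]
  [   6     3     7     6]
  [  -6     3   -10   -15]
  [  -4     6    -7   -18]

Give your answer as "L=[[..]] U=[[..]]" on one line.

  R1 -= 3·R0 → [0,3,-2,-3]
  R2 -= -3·R0 → [0,3,-1,-6]
  R3 -= -2·R0 → [0,6,-1,-12]
  R2 -= 1·R1 → [0,0,1,-3]
  R3 -= 2·R1 → [0,0,3,-6]
  R3 -= 3·R2 → [0,0,0,3]

L=[[1,0,0,0],[3,1,0,0],[-3,1,1,0],[-2,2,3,1]] U=[[2,0,3,3],[0,3,-2,-3],[0,0,1,-3],[0,0,0,3]]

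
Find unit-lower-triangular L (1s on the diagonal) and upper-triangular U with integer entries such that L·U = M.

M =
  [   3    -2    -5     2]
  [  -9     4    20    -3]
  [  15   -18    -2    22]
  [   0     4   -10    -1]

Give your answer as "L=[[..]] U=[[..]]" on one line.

L=[[1,0,0,0],[-3,1,0,0],[5,4,1,0],[0,-2,0,1]] U=[[3,-2,-5,2],[0,-2,5,3],[0,0,3,0],[0,0,0,5]]

  R1 -= -3·R0 → [0,-2,5,3]
  R2 -= 5·R0 → [0,-8,23,12]
  R3 -= 0·R0 → [0,4,-10,-1]
  R2 -= 4·R1 → [0,0,3,0]
  R3 -= -2·R1 → [0,0,0,5]
  R3 -= 0·R2 → [0,0,0,5]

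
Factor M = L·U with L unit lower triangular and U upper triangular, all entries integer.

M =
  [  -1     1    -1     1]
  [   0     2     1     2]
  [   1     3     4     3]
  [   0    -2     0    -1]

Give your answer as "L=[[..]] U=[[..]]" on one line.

  r1 -= 0·r0 → [0,2,1,2]
  r2 -= -1·r0 → [0,4,3,4]
  r3 -= 0·r0 → [0,-2,0,-1]
  r2 -= 2·r1 → [0,0,1,0]
  r3 -= -1·r1 → [0,0,1,1]
  r3 -= 1·r2 → [0,0,0,1]

L=[[1,0,0,0],[0,1,0,0],[-1,2,1,0],[0,-1,1,1]] U=[[-1,1,-1,1],[0,2,1,2],[0,0,1,0],[0,0,0,1]]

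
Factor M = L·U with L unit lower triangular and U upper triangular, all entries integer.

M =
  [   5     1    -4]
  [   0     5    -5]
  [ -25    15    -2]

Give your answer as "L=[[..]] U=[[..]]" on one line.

L=[[1,0,0],[0,1,0],[-5,4,1]] U=[[5,1,-4],[0,5,-5],[0,0,-2]]

  r1 -= 0·r0 → [0,5,-5]
  r2 -= -5·r0 → [0,20,-22]
  r2 -= 4·r1 → [0,0,-2]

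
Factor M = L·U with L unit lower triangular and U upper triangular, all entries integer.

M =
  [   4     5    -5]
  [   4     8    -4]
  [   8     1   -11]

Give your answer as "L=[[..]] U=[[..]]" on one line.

  R1 -= 1·R0 → [0,3,1]
  R2 -= 2·R0 → [0,-9,-1]
  R2 -= -3·R1 → [0,0,2]

L=[[1,0,0],[1,1,0],[2,-3,1]] U=[[4,5,-5],[0,3,1],[0,0,2]]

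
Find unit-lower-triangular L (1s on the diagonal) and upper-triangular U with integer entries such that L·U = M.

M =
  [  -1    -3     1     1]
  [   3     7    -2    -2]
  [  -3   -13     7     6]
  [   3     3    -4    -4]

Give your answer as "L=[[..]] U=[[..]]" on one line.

L=[[1,0,0,0],[-3,1,0,0],[3,2,1,0],[-3,3,-2,1]] U=[[-1,-3,1,1],[0,-2,1,1],[0,0,2,1],[0,0,0,-2]]

  R1 -= -3·R0 → [0,-2,1,1]
  R2 -= 3·R0 → [0,-4,4,3]
  R3 -= -3·R0 → [0,-6,-1,-1]
  R2 -= 2·R1 → [0,0,2,1]
  R3 -= 3·R1 → [0,0,-4,-4]
  R3 -= -2·R2 → [0,0,0,-2]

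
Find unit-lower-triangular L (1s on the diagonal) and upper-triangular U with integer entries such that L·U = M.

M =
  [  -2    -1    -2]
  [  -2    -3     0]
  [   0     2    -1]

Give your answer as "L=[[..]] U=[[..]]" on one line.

L=[[1,0,0],[1,1,0],[0,-1,1]] U=[[-2,-1,-2],[0,-2,2],[0,0,1]]

  r1 -= 1·r0 → [0,-2,2]
  r2 -= 0·r0 → [0,2,-1]
  r2 -= -1·r1 → [0,0,1]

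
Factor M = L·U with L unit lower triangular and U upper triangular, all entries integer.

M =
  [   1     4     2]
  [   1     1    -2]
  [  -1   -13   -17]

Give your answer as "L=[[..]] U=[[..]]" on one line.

  row1 -= 1·row0 → [0,-3,-4]
  row2 -= -1·row0 → [0,-9,-15]
  row2 -= 3·row1 → [0,0,-3]

L=[[1,0,0],[1,1,0],[-1,3,1]] U=[[1,4,2],[0,-3,-4],[0,0,-3]]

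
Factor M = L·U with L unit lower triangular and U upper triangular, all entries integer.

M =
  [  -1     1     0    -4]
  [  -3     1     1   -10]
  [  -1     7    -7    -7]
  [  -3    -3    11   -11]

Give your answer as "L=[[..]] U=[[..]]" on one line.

L=[[1,0,0,0],[3,1,0,0],[1,-3,1,0],[3,3,-2,1]] U=[[-1,1,0,-4],[0,-2,1,2],[0,0,-4,3],[0,0,0,1]]

  R1 -= 3·R0 → [0,-2,1,2]
  R2 -= 1·R0 → [0,6,-7,-3]
  R3 -= 3·R0 → [0,-6,11,1]
  R2 -= -3·R1 → [0,0,-4,3]
  R3 -= 3·R1 → [0,0,8,-5]
  R3 -= -2·R2 → [0,0,0,1]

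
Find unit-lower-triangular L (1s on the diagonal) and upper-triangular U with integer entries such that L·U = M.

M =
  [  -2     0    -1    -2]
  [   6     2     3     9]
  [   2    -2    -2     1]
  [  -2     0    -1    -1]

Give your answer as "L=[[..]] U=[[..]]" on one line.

  R1 -= -3·R0 → [0,2,0,3]
  R2 -= -1·R0 → [0,-2,-3,-1]
  R3 -= 1·R0 → [0,0,0,1]
  R2 -= -1·R1 → [0,0,-3,2]
  R3 -= 0·R1 → [0,0,0,1]
  R3 -= 0·R2 → [0,0,0,1]

L=[[1,0,0,0],[-3,1,0,0],[-1,-1,1,0],[1,0,0,1]] U=[[-2,0,-1,-2],[0,2,0,3],[0,0,-3,2],[0,0,0,1]]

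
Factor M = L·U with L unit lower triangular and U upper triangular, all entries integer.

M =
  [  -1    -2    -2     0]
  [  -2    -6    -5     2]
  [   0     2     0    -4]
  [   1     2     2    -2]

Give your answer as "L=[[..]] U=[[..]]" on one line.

L=[[1,0,0,0],[2,1,0,0],[0,-1,1,0],[-1,0,0,1]] U=[[-1,-2,-2,0],[0,-2,-1,2],[0,0,-1,-2],[0,0,0,-2]]

  R1 -= 2·R0 → [0,-2,-1,2]
  R2 -= 0·R0 → [0,2,0,-4]
  R3 -= -1·R0 → [0,0,0,-2]
  R2 -= -1·R1 → [0,0,-1,-2]
  R3 -= 0·R1 → [0,0,0,-2]
  R3 -= 0·R2 → [0,0,0,-2]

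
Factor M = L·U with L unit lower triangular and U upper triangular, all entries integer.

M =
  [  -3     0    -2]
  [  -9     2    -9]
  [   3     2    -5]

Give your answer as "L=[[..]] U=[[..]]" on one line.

  R1 -= 3·R0 → [0,2,-3]
  R2 -= -1·R0 → [0,2,-7]
  R2 -= 1·R1 → [0,0,-4]

L=[[1,0,0],[3,1,0],[-1,1,1]] U=[[-3,0,-2],[0,2,-3],[0,0,-4]]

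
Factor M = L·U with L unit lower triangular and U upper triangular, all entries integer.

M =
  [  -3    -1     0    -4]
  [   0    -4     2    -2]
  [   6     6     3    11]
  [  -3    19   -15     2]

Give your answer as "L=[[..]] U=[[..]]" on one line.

  r1 -= 0·r0 → [0,-4,2,-2]
  r2 -= -2·r0 → [0,4,3,3]
  r3 -= 1·r0 → [0,20,-15,6]
  r2 -= -1·r1 → [0,0,5,1]
  r3 -= -5·r1 → [0,0,-5,-4]
  r3 -= -1·r2 → [0,0,0,-3]

L=[[1,0,0,0],[0,1,0,0],[-2,-1,1,0],[1,-5,-1,1]] U=[[-3,-1,0,-4],[0,-4,2,-2],[0,0,5,1],[0,0,0,-3]]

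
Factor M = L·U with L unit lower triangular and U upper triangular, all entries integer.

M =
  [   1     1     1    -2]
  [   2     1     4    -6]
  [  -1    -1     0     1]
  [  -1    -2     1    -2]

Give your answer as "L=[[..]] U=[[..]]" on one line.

L=[[1,0,0,0],[2,1,0,0],[-1,0,1,0],[-1,1,0,1]] U=[[1,1,1,-2],[0,-1,2,-2],[0,0,1,-1],[0,0,0,-2]]

  r1 -= 2·r0 → [0,-1,2,-2]
  r2 -= -1·r0 → [0,0,1,-1]
  r3 -= -1·r0 → [0,-1,2,-4]
  r2 -= 0·r1 → [0,0,1,-1]
  r3 -= 1·r1 → [0,0,0,-2]
  r3 -= 0·r2 → [0,0,0,-2]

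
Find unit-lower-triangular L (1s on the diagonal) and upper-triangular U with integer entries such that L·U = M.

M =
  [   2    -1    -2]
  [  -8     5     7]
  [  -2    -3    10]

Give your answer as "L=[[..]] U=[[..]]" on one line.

  R1 -= -4·R0 → [0,1,-1]
  R2 -= -1·R0 → [0,-4,8]
  R2 -= -4·R1 → [0,0,4]

L=[[1,0,0],[-4,1,0],[-1,-4,1]] U=[[2,-1,-2],[0,1,-1],[0,0,4]]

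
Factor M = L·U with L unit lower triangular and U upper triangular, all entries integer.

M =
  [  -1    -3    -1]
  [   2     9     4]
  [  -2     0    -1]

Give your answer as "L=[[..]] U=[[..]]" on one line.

L=[[1,0,0],[-2,1,0],[2,2,1]] U=[[-1,-3,-1],[0,3,2],[0,0,-3]]

  row1 -= -2·row0 → [0,3,2]
  row2 -= 2·row0 → [0,6,1]
  row2 -= 2·row1 → [0,0,-3]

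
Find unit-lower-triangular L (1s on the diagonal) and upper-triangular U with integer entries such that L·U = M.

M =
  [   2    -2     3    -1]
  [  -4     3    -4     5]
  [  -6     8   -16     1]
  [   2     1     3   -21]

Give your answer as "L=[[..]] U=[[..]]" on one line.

  r1 -= -2·r0 → [0,-1,2,3]
  r2 -= -3·r0 → [0,2,-7,-2]
  r3 -= 1·r0 → [0,3,0,-20]
  r2 -= -2·r1 → [0,0,-3,4]
  r3 -= -3·r1 → [0,0,6,-11]
  r3 -= -2·r2 → [0,0,0,-3]

L=[[1,0,0,0],[-2,1,0,0],[-3,-2,1,0],[1,-3,-2,1]] U=[[2,-2,3,-1],[0,-1,2,3],[0,0,-3,4],[0,0,0,-3]]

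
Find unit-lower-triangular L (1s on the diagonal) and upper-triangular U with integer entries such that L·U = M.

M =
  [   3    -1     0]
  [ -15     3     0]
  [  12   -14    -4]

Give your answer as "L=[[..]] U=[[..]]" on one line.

L=[[1,0,0],[-5,1,0],[4,5,1]] U=[[3,-1,0],[0,-2,0],[0,0,-4]]

  row1 -= -5·row0 → [0,-2,0]
  row2 -= 4·row0 → [0,-10,-4]
  row2 -= 5·row1 → [0,0,-4]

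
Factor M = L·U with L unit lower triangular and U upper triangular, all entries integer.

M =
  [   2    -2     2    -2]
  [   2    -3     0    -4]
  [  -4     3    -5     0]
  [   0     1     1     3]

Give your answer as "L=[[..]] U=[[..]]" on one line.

L=[[1,0,0,0],[1,1,0,0],[-2,1,1,0],[0,-1,-1,1]] U=[[2,-2,2,-2],[0,-1,-2,-2],[0,0,1,-2],[0,0,0,-1]]

  r1 -= 1·r0 → [0,-1,-2,-2]
  r2 -= -2·r0 → [0,-1,-1,-4]
  r3 -= 0·r0 → [0,1,1,3]
  r2 -= 1·r1 → [0,0,1,-2]
  r3 -= -1·r1 → [0,0,-1,1]
  r3 -= -1·r2 → [0,0,0,-1]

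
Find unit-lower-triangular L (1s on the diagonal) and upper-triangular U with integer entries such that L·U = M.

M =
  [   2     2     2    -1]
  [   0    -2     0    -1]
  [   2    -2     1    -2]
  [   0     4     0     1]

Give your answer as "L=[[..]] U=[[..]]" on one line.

L=[[1,0,0,0],[0,1,0,0],[1,2,1,0],[0,-2,0,1]] U=[[2,2,2,-1],[0,-2,0,-1],[0,0,-1,1],[0,0,0,-1]]

  R1 -= 0·R0 → [0,-2,0,-1]
  R2 -= 1·R0 → [0,-4,-1,-1]
  R3 -= 0·R0 → [0,4,0,1]
  R2 -= 2·R1 → [0,0,-1,1]
  R3 -= -2·R1 → [0,0,0,-1]
  R3 -= 0·R2 → [0,0,0,-1]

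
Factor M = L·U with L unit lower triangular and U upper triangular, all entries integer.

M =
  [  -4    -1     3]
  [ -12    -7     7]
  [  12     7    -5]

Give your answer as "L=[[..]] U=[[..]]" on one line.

  row1 -= 3·row0 → [0,-4,-2]
  row2 -= -3·row0 → [0,4,4]
  row2 -= -1·row1 → [0,0,2]

L=[[1,0,0],[3,1,0],[-3,-1,1]] U=[[-4,-1,3],[0,-4,-2],[0,0,2]]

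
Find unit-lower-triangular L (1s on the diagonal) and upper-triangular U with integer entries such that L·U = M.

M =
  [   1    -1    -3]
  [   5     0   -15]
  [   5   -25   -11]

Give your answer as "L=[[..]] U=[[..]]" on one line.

L=[[1,0,0],[5,1,0],[5,-4,1]] U=[[1,-1,-3],[0,5,0],[0,0,4]]

  R1 -= 5·R0 → [0,5,0]
  R2 -= 5·R0 → [0,-20,4]
  R2 -= -4·R1 → [0,0,4]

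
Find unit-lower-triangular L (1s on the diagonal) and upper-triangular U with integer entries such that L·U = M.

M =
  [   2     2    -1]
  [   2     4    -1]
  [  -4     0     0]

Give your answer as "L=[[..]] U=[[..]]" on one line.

  R1 -= 1·R0 → [0,2,0]
  R2 -= -2·R0 → [0,4,-2]
  R2 -= 2·R1 → [0,0,-2]

L=[[1,0,0],[1,1,0],[-2,2,1]] U=[[2,2,-1],[0,2,0],[0,0,-2]]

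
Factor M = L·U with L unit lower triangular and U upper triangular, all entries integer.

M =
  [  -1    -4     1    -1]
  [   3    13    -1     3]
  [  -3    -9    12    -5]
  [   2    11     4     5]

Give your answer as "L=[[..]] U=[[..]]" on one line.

  R1 -= -3·R0 → [0,1,2,0]
  R2 -= 3·R0 → [0,3,9,-2]
  R3 -= -2·R0 → [0,3,6,3]
  R2 -= 3·R1 → [0,0,3,-2]
  R3 -= 3·R1 → [0,0,0,3]
  R3 -= 0·R2 → [0,0,0,3]

L=[[1,0,0,0],[-3,1,0,0],[3,3,1,0],[-2,3,0,1]] U=[[-1,-4,1,-1],[0,1,2,0],[0,0,3,-2],[0,0,0,3]]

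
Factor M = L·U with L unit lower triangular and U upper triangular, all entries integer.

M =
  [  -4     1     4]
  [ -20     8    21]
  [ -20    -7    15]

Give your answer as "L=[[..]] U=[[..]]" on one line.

  row1 -= 5·row0 → [0,3,1]
  row2 -= 5·row0 → [0,-12,-5]
  row2 -= -4·row1 → [0,0,-1]

L=[[1,0,0],[5,1,0],[5,-4,1]] U=[[-4,1,4],[0,3,1],[0,0,-1]]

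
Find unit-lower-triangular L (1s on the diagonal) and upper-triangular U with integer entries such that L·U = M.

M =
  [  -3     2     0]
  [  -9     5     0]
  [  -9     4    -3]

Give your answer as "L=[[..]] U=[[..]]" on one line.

  row1 -= 3·row0 → [0,-1,0]
  row2 -= 3·row0 → [0,-2,-3]
  row2 -= 2·row1 → [0,0,-3]

L=[[1,0,0],[3,1,0],[3,2,1]] U=[[-3,2,0],[0,-1,0],[0,0,-3]]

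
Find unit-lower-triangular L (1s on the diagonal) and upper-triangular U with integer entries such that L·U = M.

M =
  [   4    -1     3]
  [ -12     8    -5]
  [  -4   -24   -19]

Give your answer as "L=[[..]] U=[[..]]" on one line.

  row1 -= -3·row0 → [0,5,4]
  row2 -= -1·row0 → [0,-25,-16]
  row2 -= -5·row1 → [0,0,4]

L=[[1,0,0],[-3,1,0],[-1,-5,1]] U=[[4,-1,3],[0,5,4],[0,0,4]]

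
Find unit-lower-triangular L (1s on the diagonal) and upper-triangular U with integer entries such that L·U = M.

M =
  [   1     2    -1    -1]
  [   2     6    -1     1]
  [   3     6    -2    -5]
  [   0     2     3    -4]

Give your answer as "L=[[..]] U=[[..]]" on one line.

  row1 -= 2·row0 → [0,2,1,3]
  row2 -= 3·row0 → [0,0,1,-2]
  row3 -= 0·row0 → [0,2,3,-4]
  row2 -= 0·row1 → [0,0,1,-2]
  row3 -= 1·row1 → [0,0,2,-7]
  row3 -= 2·row2 → [0,0,0,-3]

L=[[1,0,0,0],[2,1,0,0],[3,0,1,0],[0,1,2,1]] U=[[1,2,-1,-1],[0,2,1,3],[0,0,1,-2],[0,0,0,-3]]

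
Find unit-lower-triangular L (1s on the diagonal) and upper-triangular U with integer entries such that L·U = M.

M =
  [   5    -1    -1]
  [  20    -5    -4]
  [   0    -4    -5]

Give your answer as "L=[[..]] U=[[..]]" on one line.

  row1 -= 4·row0 → [0,-1,0]
  row2 -= 0·row0 → [0,-4,-5]
  row2 -= 4·row1 → [0,0,-5]

L=[[1,0,0],[4,1,0],[0,4,1]] U=[[5,-1,-1],[0,-1,0],[0,0,-5]]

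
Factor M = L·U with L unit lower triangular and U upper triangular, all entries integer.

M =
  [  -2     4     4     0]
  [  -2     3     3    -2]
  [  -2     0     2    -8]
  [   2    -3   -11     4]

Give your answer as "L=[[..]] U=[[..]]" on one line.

L=[[1,0,0,0],[1,1,0,0],[1,4,1,0],[-1,-1,-4,1]] U=[[-2,4,4,0],[0,-1,-1,-2],[0,0,2,0],[0,0,0,2]]

  row1 -= 1·row0 → [0,-1,-1,-2]
  row2 -= 1·row0 → [0,-4,-2,-8]
  row3 -= -1·row0 → [0,1,-7,4]
  row2 -= 4·row1 → [0,0,2,0]
  row3 -= -1·row1 → [0,0,-8,2]
  row3 -= -4·row2 → [0,0,0,2]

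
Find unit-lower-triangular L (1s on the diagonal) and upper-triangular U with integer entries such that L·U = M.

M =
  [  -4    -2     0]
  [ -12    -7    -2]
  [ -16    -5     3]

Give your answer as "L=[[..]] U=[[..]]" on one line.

L=[[1,0,0],[3,1,0],[4,-3,1]] U=[[-4,-2,0],[0,-1,-2],[0,0,-3]]

  row1 -= 3·row0 → [0,-1,-2]
  row2 -= 4·row0 → [0,3,3]
  row2 -= -3·row1 → [0,0,-3]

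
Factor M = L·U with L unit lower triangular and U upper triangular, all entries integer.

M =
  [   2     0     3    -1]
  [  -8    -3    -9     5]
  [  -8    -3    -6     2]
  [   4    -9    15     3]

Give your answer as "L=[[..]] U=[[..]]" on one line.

  R1 -= -4·R0 → [0,-3,3,1]
  R2 -= -4·R0 → [0,-3,6,-2]
  R3 -= 2·R0 → [0,-9,9,5]
  R2 -= 1·R1 → [0,0,3,-3]
  R3 -= 3·R1 → [0,0,0,2]
  R3 -= 0·R2 → [0,0,0,2]

L=[[1,0,0,0],[-4,1,0,0],[-4,1,1,0],[2,3,0,1]] U=[[2,0,3,-1],[0,-3,3,1],[0,0,3,-3],[0,0,0,2]]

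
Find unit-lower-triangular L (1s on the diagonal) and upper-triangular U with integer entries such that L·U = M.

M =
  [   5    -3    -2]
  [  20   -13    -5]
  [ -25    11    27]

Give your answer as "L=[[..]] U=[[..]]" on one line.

  r1 -= 4·r0 → [0,-1,3]
  r2 -= -5·r0 → [0,-4,17]
  r2 -= 4·r1 → [0,0,5]

L=[[1,0,0],[4,1,0],[-5,4,1]] U=[[5,-3,-2],[0,-1,3],[0,0,5]]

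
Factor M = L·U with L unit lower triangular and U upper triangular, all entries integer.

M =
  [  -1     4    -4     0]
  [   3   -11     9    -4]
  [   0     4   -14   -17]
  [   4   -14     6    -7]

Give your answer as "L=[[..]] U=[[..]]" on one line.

L=[[1,0,0,0],[-3,1,0,0],[0,4,1,0],[-4,2,2,1]] U=[[-1,4,-4,0],[0,1,-3,-4],[0,0,-2,-1],[0,0,0,3]]

  r1 -= -3·r0 → [0,1,-3,-4]
  r2 -= 0·r0 → [0,4,-14,-17]
  r3 -= -4·r0 → [0,2,-10,-7]
  r2 -= 4·r1 → [0,0,-2,-1]
  r3 -= 2·r1 → [0,0,-4,1]
  r3 -= 2·r2 → [0,0,0,3]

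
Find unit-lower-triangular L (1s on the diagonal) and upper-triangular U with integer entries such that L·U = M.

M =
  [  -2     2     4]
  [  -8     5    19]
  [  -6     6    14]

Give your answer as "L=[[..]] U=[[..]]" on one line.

  R1 -= 4·R0 → [0,-3,3]
  R2 -= 3·R0 → [0,0,2]
  R2 -= 0·R1 → [0,0,2]

L=[[1,0,0],[4,1,0],[3,0,1]] U=[[-2,2,4],[0,-3,3],[0,0,2]]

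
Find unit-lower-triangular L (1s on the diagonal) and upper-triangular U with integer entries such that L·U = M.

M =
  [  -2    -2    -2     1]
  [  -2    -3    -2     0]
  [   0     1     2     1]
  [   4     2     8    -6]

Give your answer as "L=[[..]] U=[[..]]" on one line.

  row1 -= 1·row0 → [0,-1,0,-1]
  row2 -= 0·row0 → [0,1,2,1]
  row3 -= -2·row0 → [0,-2,4,-4]
  row2 -= -1·row1 → [0,0,2,0]
  row3 -= 2·row1 → [0,0,4,-2]
  row3 -= 2·row2 → [0,0,0,-2]

L=[[1,0,0,0],[1,1,0,0],[0,-1,1,0],[-2,2,2,1]] U=[[-2,-2,-2,1],[0,-1,0,-1],[0,0,2,0],[0,0,0,-2]]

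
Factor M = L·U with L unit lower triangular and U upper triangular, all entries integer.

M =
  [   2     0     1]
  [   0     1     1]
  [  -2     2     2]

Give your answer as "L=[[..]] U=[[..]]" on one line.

  r1 -= 0·r0 → [0,1,1]
  r2 -= -1·r0 → [0,2,3]
  r2 -= 2·r1 → [0,0,1]

L=[[1,0,0],[0,1,0],[-1,2,1]] U=[[2,0,1],[0,1,1],[0,0,1]]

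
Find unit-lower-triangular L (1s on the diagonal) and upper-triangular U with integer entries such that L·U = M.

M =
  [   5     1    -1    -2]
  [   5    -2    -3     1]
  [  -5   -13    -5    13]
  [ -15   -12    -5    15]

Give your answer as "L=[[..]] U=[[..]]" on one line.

  R1 -= 1·R0 → [0,-3,-2,3]
  R2 -= -1·R0 → [0,-12,-6,11]
  R3 -= -3·R0 → [0,-9,-8,9]
  R2 -= 4·R1 → [0,0,2,-1]
  R3 -= 3·R1 → [0,0,-2,0]
  R3 -= -1·R2 → [0,0,0,-1]

L=[[1,0,0,0],[1,1,0,0],[-1,4,1,0],[-3,3,-1,1]] U=[[5,1,-1,-2],[0,-3,-2,3],[0,0,2,-1],[0,0,0,-1]]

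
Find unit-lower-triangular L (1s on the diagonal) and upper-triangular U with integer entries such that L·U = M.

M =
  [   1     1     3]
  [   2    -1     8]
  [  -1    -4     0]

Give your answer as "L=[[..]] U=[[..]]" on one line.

L=[[1,0,0],[2,1,0],[-1,1,1]] U=[[1,1,3],[0,-3,2],[0,0,1]]

  r1 -= 2·r0 → [0,-3,2]
  r2 -= -1·r0 → [0,-3,3]
  r2 -= 1·r1 → [0,0,1]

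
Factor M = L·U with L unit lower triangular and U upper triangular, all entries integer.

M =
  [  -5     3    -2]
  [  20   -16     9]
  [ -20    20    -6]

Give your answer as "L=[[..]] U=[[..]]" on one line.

  R1 -= -4·R0 → [0,-4,1]
  R2 -= 4·R0 → [0,8,2]
  R2 -= -2·R1 → [0,0,4]

L=[[1,0,0],[-4,1,0],[4,-2,1]] U=[[-5,3,-2],[0,-4,1],[0,0,4]]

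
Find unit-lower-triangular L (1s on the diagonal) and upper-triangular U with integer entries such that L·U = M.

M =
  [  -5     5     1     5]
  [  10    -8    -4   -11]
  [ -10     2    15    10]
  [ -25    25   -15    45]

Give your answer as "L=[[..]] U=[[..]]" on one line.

L=[[1,0,0,0],[-2,1,0,0],[2,-4,1,0],[5,0,-4,1]] U=[[-5,5,1,5],[0,2,-2,-1],[0,0,5,-4],[0,0,0,4]]

  R1 -= -2·R0 → [0,2,-2,-1]
  R2 -= 2·R0 → [0,-8,13,0]
  R3 -= 5·R0 → [0,0,-20,20]
  R2 -= -4·R1 → [0,0,5,-4]
  R3 -= 0·R1 → [0,0,-20,20]
  R3 -= -4·R2 → [0,0,0,4]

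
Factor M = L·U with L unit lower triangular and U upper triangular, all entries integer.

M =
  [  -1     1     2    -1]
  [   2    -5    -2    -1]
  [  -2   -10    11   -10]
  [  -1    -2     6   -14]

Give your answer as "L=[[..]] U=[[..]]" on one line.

L=[[1,0,0,0],[-2,1,0,0],[2,4,1,0],[1,1,-2,1]] U=[[-1,1,2,-1],[0,-3,2,-3],[0,0,-1,4],[0,0,0,-2]]

  R1 -= -2·R0 → [0,-3,2,-3]
  R2 -= 2·R0 → [0,-12,7,-8]
  R3 -= 1·R0 → [0,-3,4,-13]
  R2 -= 4·R1 → [0,0,-1,4]
  R3 -= 1·R1 → [0,0,2,-10]
  R3 -= -2·R2 → [0,0,0,-2]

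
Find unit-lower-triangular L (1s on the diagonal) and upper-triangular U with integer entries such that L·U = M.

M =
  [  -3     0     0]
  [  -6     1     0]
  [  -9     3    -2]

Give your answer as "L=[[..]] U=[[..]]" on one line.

  r1 -= 2·r0 → [0,1,0]
  r2 -= 3·r0 → [0,3,-2]
  r2 -= 3·r1 → [0,0,-2]

L=[[1,0,0],[2,1,0],[3,3,1]] U=[[-3,0,0],[0,1,0],[0,0,-2]]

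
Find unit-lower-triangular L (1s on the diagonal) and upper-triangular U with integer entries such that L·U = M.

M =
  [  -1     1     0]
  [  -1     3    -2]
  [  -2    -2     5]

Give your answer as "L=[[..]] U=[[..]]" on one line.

L=[[1,0,0],[1,1,0],[2,-2,1]] U=[[-1,1,0],[0,2,-2],[0,0,1]]

  R1 -= 1·R0 → [0,2,-2]
  R2 -= 2·R0 → [0,-4,5]
  R2 -= -2·R1 → [0,0,1]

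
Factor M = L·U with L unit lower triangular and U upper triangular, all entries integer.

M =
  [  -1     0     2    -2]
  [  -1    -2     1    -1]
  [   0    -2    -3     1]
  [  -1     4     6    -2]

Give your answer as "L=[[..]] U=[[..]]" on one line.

  R1 -= 1·R0 → [0,-2,-1,1]
  R2 -= 0·R0 → [0,-2,-3,1]
  R3 -= 1·R0 → [0,4,4,0]
  R2 -= 1·R1 → [0,0,-2,0]
  R3 -= -2·R1 → [0,0,2,2]
  R3 -= -1·R2 → [0,0,0,2]

L=[[1,0,0,0],[1,1,0,0],[0,1,1,0],[1,-2,-1,1]] U=[[-1,0,2,-2],[0,-2,-1,1],[0,0,-2,0],[0,0,0,2]]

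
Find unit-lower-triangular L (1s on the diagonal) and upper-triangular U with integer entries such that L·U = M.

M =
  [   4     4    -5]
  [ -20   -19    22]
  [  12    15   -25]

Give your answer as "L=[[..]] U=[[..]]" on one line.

  row1 -= -5·row0 → [0,1,-3]
  row2 -= 3·row0 → [0,3,-10]
  row2 -= 3·row1 → [0,0,-1]

L=[[1,0,0],[-5,1,0],[3,3,1]] U=[[4,4,-5],[0,1,-3],[0,0,-1]]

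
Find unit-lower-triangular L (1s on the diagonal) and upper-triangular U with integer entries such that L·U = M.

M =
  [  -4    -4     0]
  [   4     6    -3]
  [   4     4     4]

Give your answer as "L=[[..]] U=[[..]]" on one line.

  R1 -= -1·R0 → [0,2,-3]
  R2 -= -1·R0 → [0,0,4]
  R2 -= 0·R1 → [0,0,4]

L=[[1,0,0],[-1,1,0],[-1,0,1]] U=[[-4,-4,0],[0,2,-3],[0,0,4]]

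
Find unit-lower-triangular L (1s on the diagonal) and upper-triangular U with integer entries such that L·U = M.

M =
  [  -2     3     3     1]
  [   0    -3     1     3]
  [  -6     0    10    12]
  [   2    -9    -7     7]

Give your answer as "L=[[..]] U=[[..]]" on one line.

L=[[1,0,0,0],[0,1,0,0],[3,3,1,0],[-1,2,3,1]] U=[[-2,3,3,1],[0,-3,1,3],[0,0,-2,0],[0,0,0,2]]

  R1 -= 0·R0 → [0,-3,1,3]
  R2 -= 3·R0 → [0,-9,1,9]
  R3 -= -1·R0 → [0,-6,-4,8]
  R2 -= 3·R1 → [0,0,-2,0]
  R3 -= 2·R1 → [0,0,-6,2]
  R3 -= 3·R2 → [0,0,0,2]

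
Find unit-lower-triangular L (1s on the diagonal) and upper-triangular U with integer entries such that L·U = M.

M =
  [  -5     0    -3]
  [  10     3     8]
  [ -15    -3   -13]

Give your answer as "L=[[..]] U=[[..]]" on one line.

  R1 -= -2·R0 → [0,3,2]
  R2 -= 3·R0 → [0,-3,-4]
  R2 -= -1·R1 → [0,0,-2]

L=[[1,0,0],[-2,1,0],[3,-1,1]] U=[[-5,0,-3],[0,3,2],[0,0,-2]]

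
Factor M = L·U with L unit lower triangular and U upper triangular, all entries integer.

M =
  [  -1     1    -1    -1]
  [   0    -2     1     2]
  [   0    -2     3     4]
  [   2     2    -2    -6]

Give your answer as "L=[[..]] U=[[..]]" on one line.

L=[[1,0,0,0],[0,1,0,0],[0,1,1,0],[-2,-2,-1,1]] U=[[-1,1,-1,-1],[0,-2,1,2],[0,0,2,2],[0,0,0,-2]]

  r1 -= 0·r0 → [0,-2,1,2]
  r2 -= 0·r0 → [0,-2,3,4]
  r3 -= -2·r0 → [0,4,-4,-8]
  r2 -= 1·r1 → [0,0,2,2]
  r3 -= -2·r1 → [0,0,-2,-4]
  r3 -= -1·r2 → [0,0,0,-2]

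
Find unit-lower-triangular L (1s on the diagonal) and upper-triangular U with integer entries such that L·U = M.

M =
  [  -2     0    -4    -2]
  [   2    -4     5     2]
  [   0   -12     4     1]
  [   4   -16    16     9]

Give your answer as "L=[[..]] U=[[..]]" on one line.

  r1 -= -1·r0 → [0,-4,1,0]
  r2 -= 0·r0 → [0,-12,4,1]
  r3 -= -2·r0 → [0,-16,8,5]
  r2 -= 3·r1 → [0,0,1,1]
  r3 -= 4·r1 → [0,0,4,5]
  r3 -= 4·r2 → [0,0,0,1]

L=[[1,0,0,0],[-1,1,0,0],[0,3,1,0],[-2,4,4,1]] U=[[-2,0,-4,-2],[0,-4,1,0],[0,0,1,1],[0,0,0,1]]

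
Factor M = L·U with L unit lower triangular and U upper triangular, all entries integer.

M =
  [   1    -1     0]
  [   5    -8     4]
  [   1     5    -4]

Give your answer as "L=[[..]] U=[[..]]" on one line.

L=[[1,0,0],[5,1,0],[1,-2,1]] U=[[1,-1,0],[0,-3,4],[0,0,4]]

  r1 -= 5·r0 → [0,-3,4]
  r2 -= 1·r0 → [0,6,-4]
  r2 -= -2·r1 → [0,0,4]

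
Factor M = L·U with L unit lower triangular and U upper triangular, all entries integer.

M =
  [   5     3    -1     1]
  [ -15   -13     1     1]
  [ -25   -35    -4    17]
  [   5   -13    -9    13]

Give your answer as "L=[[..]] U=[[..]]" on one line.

L=[[1,0,0,0],[-3,1,0,0],[-5,5,1,0],[1,4,0,1]] U=[[5,3,-1,1],[0,-4,-2,4],[0,0,1,2],[0,0,0,-4]]

  r1 -= -3·r0 → [0,-4,-2,4]
  r2 -= -5·r0 → [0,-20,-9,22]
  r3 -= 1·r0 → [0,-16,-8,12]
  r2 -= 5·r1 → [0,0,1,2]
  r3 -= 4·r1 → [0,0,0,-4]
  r3 -= 0·r2 → [0,0,0,-4]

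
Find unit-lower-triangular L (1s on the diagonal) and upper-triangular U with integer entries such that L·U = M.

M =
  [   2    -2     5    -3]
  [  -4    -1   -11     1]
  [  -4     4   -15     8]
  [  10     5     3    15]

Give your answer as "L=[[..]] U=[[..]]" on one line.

L=[[1,0,0,0],[-2,1,0,0],[-2,0,1,0],[5,-3,5,1]] U=[[2,-2,5,-3],[0,-5,-1,-5],[0,0,-5,2],[0,0,0,5]]

  row1 -= -2·row0 → [0,-5,-1,-5]
  row2 -= -2·row0 → [0,0,-5,2]
  row3 -= 5·row0 → [0,15,-22,30]
  row2 -= 0·row1 → [0,0,-5,2]
  row3 -= -3·row1 → [0,0,-25,15]
  row3 -= 5·row2 → [0,0,0,5]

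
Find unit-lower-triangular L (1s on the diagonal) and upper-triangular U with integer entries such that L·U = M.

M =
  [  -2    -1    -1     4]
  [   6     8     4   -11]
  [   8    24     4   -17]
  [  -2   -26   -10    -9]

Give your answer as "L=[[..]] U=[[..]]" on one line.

  r1 -= -3·r0 → [0,5,1,1]
  r2 -= -4·r0 → [0,20,0,-1]
  r3 -= 1·r0 → [0,-25,-9,-13]
  r2 -= 4·r1 → [0,0,-4,-5]
  r3 -= -5·r1 → [0,0,-4,-8]
  r3 -= 1·r2 → [0,0,0,-3]

L=[[1,0,0,0],[-3,1,0,0],[-4,4,1,0],[1,-5,1,1]] U=[[-2,-1,-1,4],[0,5,1,1],[0,0,-4,-5],[0,0,0,-3]]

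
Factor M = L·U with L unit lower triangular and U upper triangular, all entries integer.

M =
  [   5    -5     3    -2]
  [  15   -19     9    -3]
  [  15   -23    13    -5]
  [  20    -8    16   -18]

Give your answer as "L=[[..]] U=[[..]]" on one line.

  r1 -= 3·r0 → [0,-4,0,3]
  r2 -= 3·r0 → [0,-8,4,1]
  r3 -= 4·r0 → [0,12,4,-10]
  r2 -= 2·r1 → [0,0,4,-5]
  r3 -= -3·r1 → [0,0,4,-1]
  r3 -= 1·r2 → [0,0,0,4]

L=[[1,0,0,0],[3,1,0,0],[3,2,1,0],[4,-3,1,1]] U=[[5,-5,3,-2],[0,-4,0,3],[0,0,4,-5],[0,0,0,4]]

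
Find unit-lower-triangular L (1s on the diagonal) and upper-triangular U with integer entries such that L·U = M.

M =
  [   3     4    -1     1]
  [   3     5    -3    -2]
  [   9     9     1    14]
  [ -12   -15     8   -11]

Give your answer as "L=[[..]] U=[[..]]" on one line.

L=[[1,0,0,0],[1,1,0,0],[3,-3,1,0],[-4,1,-3,1]] U=[[3,4,-1,1],[0,1,-2,-3],[0,0,-2,2],[0,0,0,2]]

  r1 -= 1·r0 → [0,1,-2,-3]
  r2 -= 3·r0 → [0,-3,4,11]
  r3 -= -4·r0 → [0,1,4,-7]
  r2 -= -3·r1 → [0,0,-2,2]
  r3 -= 1·r1 → [0,0,6,-4]
  r3 -= -3·r2 → [0,0,0,2]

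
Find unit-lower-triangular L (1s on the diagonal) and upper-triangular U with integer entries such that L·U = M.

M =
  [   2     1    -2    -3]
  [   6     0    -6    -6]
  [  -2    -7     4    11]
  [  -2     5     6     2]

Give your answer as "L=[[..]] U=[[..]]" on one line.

  r1 -= 3·r0 → [0,-3,0,3]
  r2 -= -1·r0 → [0,-6,2,8]
  r3 -= -1·r0 → [0,6,4,-1]
  r2 -= 2·r1 → [0,0,2,2]
  r3 -= -2·r1 → [0,0,4,5]
  r3 -= 2·r2 → [0,0,0,1]

L=[[1,0,0,0],[3,1,0,0],[-1,2,1,0],[-1,-2,2,1]] U=[[2,1,-2,-3],[0,-3,0,3],[0,0,2,2],[0,0,0,1]]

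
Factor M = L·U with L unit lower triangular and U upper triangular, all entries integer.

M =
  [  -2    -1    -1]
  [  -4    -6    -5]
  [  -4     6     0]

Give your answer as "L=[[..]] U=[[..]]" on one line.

  R1 -= 2·R0 → [0,-4,-3]
  R2 -= 2·R0 → [0,8,2]
  R2 -= -2·R1 → [0,0,-4]

L=[[1,0,0],[2,1,0],[2,-2,1]] U=[[-2,-1,-1],[0,-4,-3],[0,0,-4]]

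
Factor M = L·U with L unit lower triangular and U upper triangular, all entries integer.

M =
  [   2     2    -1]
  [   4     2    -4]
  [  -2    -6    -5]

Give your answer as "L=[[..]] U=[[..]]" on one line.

  row1 -= 2·row0 → [0,-2,-2]
  row2 -= -1·row0 → [0,-4,-6]
  row2 -= 2·row1 → [0,0,-2]

L=[[1,0,0],[2,1,0],[-1,2,1]] U=[[2,2,-1],[0,-2,-2],[0,0,-2]]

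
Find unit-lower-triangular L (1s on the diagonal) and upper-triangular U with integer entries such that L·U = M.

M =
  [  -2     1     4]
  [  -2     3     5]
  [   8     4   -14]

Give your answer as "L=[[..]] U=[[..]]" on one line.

L=[[1,0,0],[1,1,0],[-4,4,1]] U=[[-2,1,4],[0,2,1],[0,0,-2]]

  R1 -= 1·R0 → [0,2,1]
  R2 -= -4·R0 → [0,8,2]
  R2 -= 4·R1 → [0,0,-2]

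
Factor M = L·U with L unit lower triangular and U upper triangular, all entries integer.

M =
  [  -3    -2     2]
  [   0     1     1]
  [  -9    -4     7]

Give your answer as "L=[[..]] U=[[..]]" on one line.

L=[[1,0,0],[0,1,0],[3,2,1]] U=[[-3,-2,2],[0,1,1],[0,0,-1]]

  R1 -= 0·R0 → [0,1,1]
  R2 -= 3·R0 → [0,2,1]
  R2 -= 2·R1 → [0,0,-1]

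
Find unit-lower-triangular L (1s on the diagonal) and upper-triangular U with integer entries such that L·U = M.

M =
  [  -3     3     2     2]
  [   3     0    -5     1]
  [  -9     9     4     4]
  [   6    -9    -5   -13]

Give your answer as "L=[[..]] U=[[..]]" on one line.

L=[[1,0,0,0],[-1,1,0,0],[3,0,1,0],[-2,-1,2,1]] U=[[-3,3,2,2],[0,3,-3,3],[0,0,-2,-2],[0,0,0,-2]]

  r1 -= -1·r0 → [0,3,-3,3]
  r2 -= 3·r0 → [0,0,-2,-2]
  r3 -= -2·r0 → [0,-3,-1,-9]
  r2 -= 0·r1 → [0,0,-2,-2]
  r3 -= -1·r1 → [0,0,-4,-6]
  r3 -= 2·r2 → [0,0,0,-2]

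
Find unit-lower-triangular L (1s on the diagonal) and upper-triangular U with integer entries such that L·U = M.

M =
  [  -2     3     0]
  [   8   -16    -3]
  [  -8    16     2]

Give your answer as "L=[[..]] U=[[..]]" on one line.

  row1 -= -4·row0 → [0,-4,-3]
  row2 -= 4·row0 → [0,4,2]
  row2 -= -1·row1 → [0,0,-1]

L=[[1,0,0],[-4,1,0],[4,-1,1]] U=[[-2,3,0],[0,-4,-3],[0,0,-1]]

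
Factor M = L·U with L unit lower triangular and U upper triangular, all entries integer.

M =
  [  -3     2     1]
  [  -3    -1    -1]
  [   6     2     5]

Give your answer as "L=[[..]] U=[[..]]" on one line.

L=[[1,0,0],[1,1,0],[-2,-2,1]] U=[[-3,2,1],[0,-3,-2],[0,0,3]]

  r1 -= 1·r0 → [0,-3,-2]
  r2 -= -2·r0 → [0,6,7]
  r2 -= -2·r1 → [0,0,3]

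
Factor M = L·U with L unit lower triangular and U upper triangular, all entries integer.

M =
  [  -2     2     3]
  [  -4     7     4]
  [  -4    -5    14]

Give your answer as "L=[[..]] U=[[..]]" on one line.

L=[[1,0,0],[2,1,0],[2,-3,1]] U=[[-2,2,3],[0,3,-2],[0,0,2]]

  row1 -= 2·row0 → [0,3,-2]
  row2 -= 2·row0 → [0,-9,8]
  row2 -= -3·row1 → [0,0,2]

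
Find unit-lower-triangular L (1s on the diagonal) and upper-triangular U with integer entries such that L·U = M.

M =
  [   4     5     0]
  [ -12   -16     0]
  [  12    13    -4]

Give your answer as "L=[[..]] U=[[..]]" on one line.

  r1 -= -3·r0 → [0,-1,0]
  r2 -= 3·r0 → [0,-2,-4]
  r2 -= 2·r1 → [0,0,-4]

L=[[1,0,0],[-3,1,0],[3,2,1]] U=[[4,5,0],[0,-1,0],[0,0,-4]]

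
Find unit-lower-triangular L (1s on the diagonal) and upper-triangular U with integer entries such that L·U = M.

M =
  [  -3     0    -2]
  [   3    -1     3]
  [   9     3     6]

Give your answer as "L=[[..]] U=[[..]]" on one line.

  R1 -= -1·R0 → [0,-1,1]
  R2 -= -3·R0 → [0,3,0]
  R2 -= -3·R1 → [0,0,3]

L=[[1,0,0],[-1,1,0],[-3,-3,1]] U=[[-3,0,-2],[0,-1,1],[0,0,3]]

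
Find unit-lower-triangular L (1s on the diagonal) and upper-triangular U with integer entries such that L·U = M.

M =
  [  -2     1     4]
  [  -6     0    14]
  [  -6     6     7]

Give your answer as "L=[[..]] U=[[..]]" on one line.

  r1 -= 3·r0 → [0,-3,2]
  r2 -= 3·r0 → [0,3,-5]
  r2 -= -1·r1 → [0,0,-3]

L=[[1,0,0],[3,1,0],[3,-1,1]] U=[[-2,1,4],[0,-3,2],[0,0,-3]]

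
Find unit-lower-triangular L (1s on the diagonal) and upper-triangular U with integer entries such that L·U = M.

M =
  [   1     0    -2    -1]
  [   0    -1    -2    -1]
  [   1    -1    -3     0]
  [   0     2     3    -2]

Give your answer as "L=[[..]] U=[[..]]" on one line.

  R1 -= 0·R0 → [0,-1,-2,-1]
  R2 -= 1·R0 → [0,-1,-1,1]
  R3 -= 0·R0 → [0,2,3,-2]
  R2 -= 1·R1 → [0,0,1,2]
  R3 -= -2·R1 → [0,0,-1,-4]
  R3 -= -1·R2 → [0,0,0,-2]

L=[[1,0,0,0],[0,1,0,0],[1,1,1,0],[0,-2,-1,1]] U=[[1,0,-2,-1],[0,-1,-2,-1],[0,0,1,2],[0,0,0,-2]]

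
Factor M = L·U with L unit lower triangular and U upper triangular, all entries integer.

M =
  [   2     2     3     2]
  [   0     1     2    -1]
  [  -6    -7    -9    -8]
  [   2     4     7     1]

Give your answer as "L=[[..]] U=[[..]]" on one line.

  R1 -= 0·R0 → [0,1,2,-1]
  R2 -= -3·R0 → [0,-1,0,-2]
  R3 -= 1·R0 → [0,2,4,-1]
  R2 -= -1·R1 → [0,0,2,-3]
  R3 -= 2·R1 → [0,0,0,1]
  R3 -= 0·R2 → [0,0,0,1]

L=[[1,0,0,0],[0,1,0,0],[-3,-1,1,0],[1,2,0,1]] U=[[2,2,3,2],[0,1,2,-1],[0,0,2,-3],[0,0,0,1]]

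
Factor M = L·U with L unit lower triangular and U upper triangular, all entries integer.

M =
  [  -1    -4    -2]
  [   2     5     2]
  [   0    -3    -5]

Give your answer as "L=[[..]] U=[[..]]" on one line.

  R1 -= -2·R0 → [0,-3,-2]
  R2 -= 0·R0 → [0,-3,-5]
  R2 -= 1·R1 → [0,0,-3]

L=[[1,0,0],[-2,1,0],[0,1,1]] U=[[-1,-4,-2],[0,-3,-2],[0,0,-3]]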